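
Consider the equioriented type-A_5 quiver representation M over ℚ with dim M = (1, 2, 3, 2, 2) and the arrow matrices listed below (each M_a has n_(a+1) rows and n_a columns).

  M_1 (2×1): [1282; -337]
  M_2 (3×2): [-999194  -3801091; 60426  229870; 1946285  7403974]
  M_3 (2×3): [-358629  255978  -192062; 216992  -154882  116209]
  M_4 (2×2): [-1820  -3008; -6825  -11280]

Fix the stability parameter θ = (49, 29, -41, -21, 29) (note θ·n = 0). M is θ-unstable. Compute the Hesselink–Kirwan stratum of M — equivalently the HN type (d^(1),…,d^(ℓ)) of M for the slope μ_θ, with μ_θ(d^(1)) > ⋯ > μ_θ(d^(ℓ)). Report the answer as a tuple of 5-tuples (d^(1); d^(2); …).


Via rank(M_{q-1}∘⋯∘M_p): M ≅ I[1,5], I[2,4], I[3,3], I[5,5].
μ_θ-semistable layers: μ^(1)=29; μ^(2)=4; μ^(3)=-11; μ^(4)=-41

((0, 0, 0, 0, 2); (1, 1, 1, 1, 0); (0, 1, 1, 1, 0); (0, 0, 1, 0, 0))


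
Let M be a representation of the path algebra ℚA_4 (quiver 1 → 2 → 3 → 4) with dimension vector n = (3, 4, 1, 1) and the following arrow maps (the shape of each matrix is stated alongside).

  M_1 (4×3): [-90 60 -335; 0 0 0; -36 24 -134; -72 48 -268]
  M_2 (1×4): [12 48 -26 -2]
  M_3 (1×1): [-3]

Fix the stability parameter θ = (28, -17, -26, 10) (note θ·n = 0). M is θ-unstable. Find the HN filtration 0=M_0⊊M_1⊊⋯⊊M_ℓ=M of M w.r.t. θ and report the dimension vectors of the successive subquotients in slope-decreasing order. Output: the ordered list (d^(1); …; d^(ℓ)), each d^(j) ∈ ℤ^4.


Via rank(M_{q-1}∘⋯∘M_p): M ≅ I[1,1]^2, I[1,2], I[2,2]^2, I[2,4].
μ_θ-semistable layers: μ^(1)=28; μ^(2)=10; μ^(3)=11/2; μ^(4)=-17; μ^(5)=-43/2

((2, 0, 0, 0); (0, 0, 0, 1); (1, 1, 0, 0); (0, 2, 0, 0); (0, 1, 1, 0))


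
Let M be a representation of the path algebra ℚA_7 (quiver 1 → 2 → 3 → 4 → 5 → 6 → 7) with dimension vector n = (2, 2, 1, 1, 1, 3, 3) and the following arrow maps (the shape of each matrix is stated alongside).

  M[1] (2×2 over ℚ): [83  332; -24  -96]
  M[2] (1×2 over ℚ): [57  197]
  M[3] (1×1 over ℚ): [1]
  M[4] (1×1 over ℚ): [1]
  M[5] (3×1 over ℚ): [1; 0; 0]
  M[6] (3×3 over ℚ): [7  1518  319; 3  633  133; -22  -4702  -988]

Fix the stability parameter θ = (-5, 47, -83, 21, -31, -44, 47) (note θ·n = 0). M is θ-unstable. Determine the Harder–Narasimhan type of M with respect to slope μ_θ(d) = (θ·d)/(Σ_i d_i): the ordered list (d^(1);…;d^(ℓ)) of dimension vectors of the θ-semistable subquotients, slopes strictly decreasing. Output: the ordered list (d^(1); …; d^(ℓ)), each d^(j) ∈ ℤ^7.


Interval decomposition of M: I[1,1], I[1,7], I[2,2], I[6,7]^2.
HN type (ℓ=4): μ^(1)=47; μ^(2)=-5; μ^(3)=-95/6; μ^(4)=-44

((0, 1, 0, 0, 0, 0, 3); (1, 0, 0, 0, 0, 0, 0); (1, 1, 1, 1, 1, 1, 0); (0, 0, 0, 0, 0, 2, 0))


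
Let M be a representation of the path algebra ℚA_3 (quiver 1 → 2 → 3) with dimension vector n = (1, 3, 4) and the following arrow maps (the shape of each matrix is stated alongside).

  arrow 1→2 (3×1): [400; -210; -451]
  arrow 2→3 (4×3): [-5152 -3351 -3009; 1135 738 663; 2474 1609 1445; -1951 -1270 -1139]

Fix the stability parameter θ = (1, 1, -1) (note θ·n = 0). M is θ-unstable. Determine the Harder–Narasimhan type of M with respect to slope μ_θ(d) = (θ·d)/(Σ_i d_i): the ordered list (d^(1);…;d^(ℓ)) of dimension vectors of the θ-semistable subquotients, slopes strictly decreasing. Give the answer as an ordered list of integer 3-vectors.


Barcode: M ≅ I[1,3], I[2,2], I[2,3], I[3,3]^2. HN layers by μ_θ (4 steps, strictly decreasing):
  μ^(1)=1; μ^(2)=1/3; μ^(3)=0; μ^(4)=-1

((0, 1, 0); (1, 1, 1); (0, 1, 1); (0, 0, 2))


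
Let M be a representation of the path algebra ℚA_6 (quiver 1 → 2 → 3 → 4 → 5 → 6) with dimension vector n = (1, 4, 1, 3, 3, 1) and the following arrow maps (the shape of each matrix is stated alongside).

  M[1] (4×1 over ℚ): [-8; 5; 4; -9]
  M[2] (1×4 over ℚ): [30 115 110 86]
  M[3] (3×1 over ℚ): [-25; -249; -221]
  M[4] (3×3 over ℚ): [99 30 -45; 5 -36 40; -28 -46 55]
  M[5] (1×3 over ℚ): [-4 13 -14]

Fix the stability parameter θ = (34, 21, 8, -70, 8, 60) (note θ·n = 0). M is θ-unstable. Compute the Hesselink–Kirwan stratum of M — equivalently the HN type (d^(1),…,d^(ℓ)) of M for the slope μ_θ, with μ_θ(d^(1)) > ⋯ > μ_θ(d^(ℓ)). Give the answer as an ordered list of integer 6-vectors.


Barcode: M ≅ I[1,6], I[2,2]^3, I[4,4], I[4,5], I[5,5]. HN layers by μ_θ (5 steps, strictly decreasing):
  μ^(1)=60; μ^(2)=21; μ^(3)=8; μ^(4)=-7/4; μ^(5)=-70

((0, 0, 0, 0, 0, 1); (0, 3, 0, 0, 0, 0); (0, 0, 0, 0, 3, 0); (1, 1, 1, 1, 0, 0); (0, 0, 0, 2, 0, 0))


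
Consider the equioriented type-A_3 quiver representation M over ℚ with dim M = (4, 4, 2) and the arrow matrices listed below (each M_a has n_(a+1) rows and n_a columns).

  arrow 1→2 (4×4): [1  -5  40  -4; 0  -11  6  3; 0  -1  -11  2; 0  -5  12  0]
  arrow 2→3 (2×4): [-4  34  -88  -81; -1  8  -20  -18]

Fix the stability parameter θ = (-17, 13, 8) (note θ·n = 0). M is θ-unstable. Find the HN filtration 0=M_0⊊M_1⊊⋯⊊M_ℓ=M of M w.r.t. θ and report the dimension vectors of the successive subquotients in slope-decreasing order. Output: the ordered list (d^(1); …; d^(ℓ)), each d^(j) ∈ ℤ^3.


Barcode: M ≅ I[1,2]^2, I[1,3]^2. HN layers by μ_θ (3 steps, strictly decreasing):
  μ^(1)=13; μ^(2)=21/2; μ^(3)=-17

((0, 2, 0); (0, 2, 2); (4, 0, 0))


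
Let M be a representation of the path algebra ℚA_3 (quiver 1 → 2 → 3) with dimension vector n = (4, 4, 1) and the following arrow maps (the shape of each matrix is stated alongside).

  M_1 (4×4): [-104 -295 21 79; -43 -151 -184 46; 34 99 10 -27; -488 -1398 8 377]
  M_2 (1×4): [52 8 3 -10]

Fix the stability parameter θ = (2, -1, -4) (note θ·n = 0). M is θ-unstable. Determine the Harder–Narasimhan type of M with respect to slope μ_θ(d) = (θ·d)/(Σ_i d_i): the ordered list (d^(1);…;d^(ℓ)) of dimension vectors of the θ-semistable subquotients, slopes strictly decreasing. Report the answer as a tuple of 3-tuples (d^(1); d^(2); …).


Barcode: M ≅ I[1,2]^3, I[1,3]. HN layers by μ_θ (2 steps, strictly decreasing):
  μ^(1)=1/2; μ^(2)=-1

((3, 3, 0); (1, 1, 1))


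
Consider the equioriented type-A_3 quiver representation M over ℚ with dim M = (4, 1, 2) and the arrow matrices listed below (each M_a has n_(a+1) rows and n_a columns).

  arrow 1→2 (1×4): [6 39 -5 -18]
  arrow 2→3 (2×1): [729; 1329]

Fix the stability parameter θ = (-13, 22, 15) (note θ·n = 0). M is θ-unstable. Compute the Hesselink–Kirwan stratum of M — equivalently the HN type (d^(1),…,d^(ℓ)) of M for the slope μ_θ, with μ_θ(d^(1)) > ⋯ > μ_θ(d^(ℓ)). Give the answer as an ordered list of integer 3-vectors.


Interval decomposition of M: I[1,1]^3, I[1,3], I[3,3].
HN type (ℓ=3): μ^(1)=37/2; μ^(2)=15; μ^(3)=-13

((0, 1, 1); (0, 0, 1); (4, 0, 0))


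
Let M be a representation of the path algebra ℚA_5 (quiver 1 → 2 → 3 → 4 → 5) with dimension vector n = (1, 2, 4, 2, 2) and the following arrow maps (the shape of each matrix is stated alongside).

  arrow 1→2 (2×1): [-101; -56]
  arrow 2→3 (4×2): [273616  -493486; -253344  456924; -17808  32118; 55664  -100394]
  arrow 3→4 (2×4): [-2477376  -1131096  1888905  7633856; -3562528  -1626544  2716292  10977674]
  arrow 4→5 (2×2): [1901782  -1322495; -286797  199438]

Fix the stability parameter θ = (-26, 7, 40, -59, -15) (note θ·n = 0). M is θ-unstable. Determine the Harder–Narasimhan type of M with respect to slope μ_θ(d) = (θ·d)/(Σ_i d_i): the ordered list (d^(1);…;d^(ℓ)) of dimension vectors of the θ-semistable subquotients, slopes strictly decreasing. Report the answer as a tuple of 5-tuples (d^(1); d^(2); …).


Interval decomposition of M: I[1,2], I[2,5], I[3,3]^2, I[3,5].
HN type (ℓ=5): μ^(1)=40; μ^(2)=7; μ^(3)=-27/4; μ^(4)=-34/3; μ^(5)=-26

((0, 0, 2, 0, 0); (0, 1, 0, 0, 0); (0, 1, 1, 1, 1); (0, 0, 1, 1, 1); (1, 0, 0, 0, 0))


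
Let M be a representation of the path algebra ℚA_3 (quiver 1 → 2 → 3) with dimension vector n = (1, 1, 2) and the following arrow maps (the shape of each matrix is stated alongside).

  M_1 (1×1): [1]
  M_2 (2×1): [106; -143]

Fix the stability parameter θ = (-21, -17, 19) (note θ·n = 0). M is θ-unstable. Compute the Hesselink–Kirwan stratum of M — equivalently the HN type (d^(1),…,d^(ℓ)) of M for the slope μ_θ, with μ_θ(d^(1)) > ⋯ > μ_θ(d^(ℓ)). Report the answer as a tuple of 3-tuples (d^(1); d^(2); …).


Interval decomposition of M: I[1,3], I[3,3].
HN type (ℓ=3): μ^(1)=19; μ^(2)=-17; μ^(3)=-21

((0, 0, 2); (0, 1, 0); (1, 0, 0))


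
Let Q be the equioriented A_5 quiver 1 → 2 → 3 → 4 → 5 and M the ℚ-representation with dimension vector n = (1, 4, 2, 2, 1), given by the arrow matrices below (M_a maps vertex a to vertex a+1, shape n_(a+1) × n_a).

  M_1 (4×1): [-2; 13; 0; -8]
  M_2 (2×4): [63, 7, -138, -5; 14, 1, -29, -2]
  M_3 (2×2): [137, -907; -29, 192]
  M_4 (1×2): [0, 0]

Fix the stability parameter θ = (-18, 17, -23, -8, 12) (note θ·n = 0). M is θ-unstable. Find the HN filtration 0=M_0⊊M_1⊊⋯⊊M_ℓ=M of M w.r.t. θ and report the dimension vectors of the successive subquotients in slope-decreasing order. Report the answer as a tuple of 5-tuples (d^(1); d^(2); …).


Barcode: M ≅ I[1,4], I[2,2]^2, I[2,4], I[5,5]. HN layers by μ_θ (4 steps, strictly decreasing):
  μ^(1)=17; μ^(2)=12; μ^(3)=-14/3; μ^(4)=-18

((0, 2, 0, 0, 0); (0, 0, 0, 0, 1); (0, 2, 2, 2, 0); (1, 0, 0, 0, 0))


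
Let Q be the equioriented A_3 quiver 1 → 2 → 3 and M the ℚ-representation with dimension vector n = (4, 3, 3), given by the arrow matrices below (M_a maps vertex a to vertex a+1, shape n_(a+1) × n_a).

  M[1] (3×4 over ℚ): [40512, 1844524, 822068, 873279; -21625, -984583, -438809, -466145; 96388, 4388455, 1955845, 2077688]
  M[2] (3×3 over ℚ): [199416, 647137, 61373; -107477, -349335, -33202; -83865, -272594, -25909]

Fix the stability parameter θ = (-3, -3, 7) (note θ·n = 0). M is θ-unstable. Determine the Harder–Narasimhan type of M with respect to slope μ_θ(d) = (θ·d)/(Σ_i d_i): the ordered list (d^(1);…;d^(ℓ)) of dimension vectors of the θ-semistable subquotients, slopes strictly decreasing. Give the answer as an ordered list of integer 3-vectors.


Interval decomposition of M: I[1,1], I[1,2], I[1,3]^2, I[3,3].
HN type (ℓ=2): μ^(1)=7; μ^(2)=-3

((0, 0, 3); (4, 3, 0))


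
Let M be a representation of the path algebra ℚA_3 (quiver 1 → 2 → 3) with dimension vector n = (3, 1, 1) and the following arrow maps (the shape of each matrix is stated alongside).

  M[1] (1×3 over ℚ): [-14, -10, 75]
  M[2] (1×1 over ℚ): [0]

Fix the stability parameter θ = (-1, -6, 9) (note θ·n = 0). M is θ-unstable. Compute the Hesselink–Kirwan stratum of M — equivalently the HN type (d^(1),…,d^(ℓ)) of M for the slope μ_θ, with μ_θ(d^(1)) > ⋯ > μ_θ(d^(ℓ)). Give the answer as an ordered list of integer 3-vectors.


Via rank(M_{q-1}∘⋯∘M_p): M ≅ I[1,1]^2, I[1,2], I[3,3].
μ_θ-semistable layers: μ^(1)=9; μ^(2)=-1; μ^(3)=-7/2

((0, 0, 1); (2, 0, 0); (1, 1, 0))


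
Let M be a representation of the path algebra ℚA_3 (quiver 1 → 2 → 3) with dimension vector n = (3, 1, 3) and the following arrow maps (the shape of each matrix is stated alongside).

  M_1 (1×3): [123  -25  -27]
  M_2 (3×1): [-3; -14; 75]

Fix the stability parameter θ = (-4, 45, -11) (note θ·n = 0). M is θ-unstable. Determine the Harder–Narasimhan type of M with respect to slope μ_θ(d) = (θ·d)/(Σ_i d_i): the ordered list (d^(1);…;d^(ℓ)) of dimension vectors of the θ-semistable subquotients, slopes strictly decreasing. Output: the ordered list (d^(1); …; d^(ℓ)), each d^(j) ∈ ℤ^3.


Via rank(M_{q-1}∘⋯∘M_p): M ≅ I[1,1]^2, I[1,3], I[3,3]^2.
μ_θ-semistable layers: μ^(1)=17; μ^(2)=-4; μ^(3)=-11

((0, 1, 1); (3, 0, 0); (0, 0, 2))


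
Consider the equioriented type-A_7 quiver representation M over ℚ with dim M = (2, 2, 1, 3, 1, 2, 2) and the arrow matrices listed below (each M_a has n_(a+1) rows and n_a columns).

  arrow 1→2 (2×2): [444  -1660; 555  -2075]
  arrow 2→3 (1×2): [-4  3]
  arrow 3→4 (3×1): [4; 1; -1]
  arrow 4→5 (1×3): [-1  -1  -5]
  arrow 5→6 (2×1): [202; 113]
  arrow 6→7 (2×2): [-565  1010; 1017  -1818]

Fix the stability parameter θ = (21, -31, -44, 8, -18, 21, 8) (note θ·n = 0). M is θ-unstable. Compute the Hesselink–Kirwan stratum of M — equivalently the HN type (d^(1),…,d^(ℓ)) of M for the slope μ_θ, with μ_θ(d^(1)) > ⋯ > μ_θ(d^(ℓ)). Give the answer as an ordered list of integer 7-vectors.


Interval decomposition of M: I[1,1], I[1,4], I[2,2], I[4,4], I[4,6], I[6,7], I[7,7].
HN type (ℓ=6): μ^(1)=21; μ^(2)=29/2; μ^(3)=8; μ^(4)=-5; μ^(5)=-18; μ^(6)=-31

((1, 0, 0, 0, 0, 1, 0); (0, 0, 0, 0, 0, 1, 1); (0, 0, 0, 2, 0, 0, 1); (0, 0, 0, 1, 1, 0, 0); (1, 1, 1, 0, 0, 0, 0); (0, 1, 0, 0, 0, 0, 0))


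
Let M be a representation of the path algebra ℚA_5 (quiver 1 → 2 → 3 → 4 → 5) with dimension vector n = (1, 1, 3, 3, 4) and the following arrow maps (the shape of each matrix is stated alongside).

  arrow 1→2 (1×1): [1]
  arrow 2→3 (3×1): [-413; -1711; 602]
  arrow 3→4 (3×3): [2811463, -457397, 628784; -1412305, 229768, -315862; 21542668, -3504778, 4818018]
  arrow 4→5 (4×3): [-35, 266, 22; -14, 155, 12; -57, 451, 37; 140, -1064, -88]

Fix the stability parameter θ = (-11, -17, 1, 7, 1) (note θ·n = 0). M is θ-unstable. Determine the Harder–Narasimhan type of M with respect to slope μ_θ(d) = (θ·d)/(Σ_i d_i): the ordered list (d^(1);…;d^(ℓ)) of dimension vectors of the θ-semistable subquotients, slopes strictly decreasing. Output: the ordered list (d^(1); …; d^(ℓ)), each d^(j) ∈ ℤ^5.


Via rank(M_{q-1}∘⋯∘M_p): M ≅ I[1,5], I[3,5]^2, I[5,5].
μ_θ-semistable layers: μ^(1)=4; μ^(2)=1; μ^(3)=-14

((0, 0, 0, 3, 3); (0, 0, 3, 0, 1); (1, 1, 0, 0, 0))


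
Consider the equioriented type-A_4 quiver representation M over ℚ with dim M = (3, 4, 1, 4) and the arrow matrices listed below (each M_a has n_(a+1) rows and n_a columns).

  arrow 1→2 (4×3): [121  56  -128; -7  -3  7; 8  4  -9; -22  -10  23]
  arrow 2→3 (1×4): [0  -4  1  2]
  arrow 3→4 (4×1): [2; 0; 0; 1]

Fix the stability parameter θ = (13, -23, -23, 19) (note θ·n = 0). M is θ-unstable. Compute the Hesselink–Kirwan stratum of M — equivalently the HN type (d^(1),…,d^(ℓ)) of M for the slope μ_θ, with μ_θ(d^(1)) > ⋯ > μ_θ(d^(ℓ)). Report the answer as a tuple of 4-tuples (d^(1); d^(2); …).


Barcode: M ≅ I[1,2]^2, I[1,4], I[2,2], I[4,4]^3. HN layers by μ_θ (4 steps, strictly decreasing):
  μ^(1)=19; μ^(2)=-5; μ^(3)=-11; μ^(4)=-23

((0, 0, 0, 4); (2, 2, 0, 0); (1, 1, 1, 0); (0, 1, 0, 0))


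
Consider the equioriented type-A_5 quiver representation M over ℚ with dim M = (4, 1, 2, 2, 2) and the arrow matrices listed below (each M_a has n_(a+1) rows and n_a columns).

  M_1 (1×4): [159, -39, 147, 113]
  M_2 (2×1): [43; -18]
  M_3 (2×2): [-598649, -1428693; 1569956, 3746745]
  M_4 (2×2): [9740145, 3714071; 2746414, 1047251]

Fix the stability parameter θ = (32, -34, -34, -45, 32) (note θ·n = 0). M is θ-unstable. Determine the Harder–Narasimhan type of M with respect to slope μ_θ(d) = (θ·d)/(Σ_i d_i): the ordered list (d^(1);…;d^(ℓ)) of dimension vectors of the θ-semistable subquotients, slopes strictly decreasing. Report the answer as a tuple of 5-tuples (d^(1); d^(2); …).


Barcode: M ≅ I[1,1]^3, I[1,5], I[3,5]. HN layers by μ_θ (3 steps, strictly decreasing):
  μ^(1)=32; μ^(2)=-81/4; μ^(3)=-79/2

((3, 0, 0, 0, 2); (1, 1, 1, 1, 0); (0, 0, 1, 1, 0))


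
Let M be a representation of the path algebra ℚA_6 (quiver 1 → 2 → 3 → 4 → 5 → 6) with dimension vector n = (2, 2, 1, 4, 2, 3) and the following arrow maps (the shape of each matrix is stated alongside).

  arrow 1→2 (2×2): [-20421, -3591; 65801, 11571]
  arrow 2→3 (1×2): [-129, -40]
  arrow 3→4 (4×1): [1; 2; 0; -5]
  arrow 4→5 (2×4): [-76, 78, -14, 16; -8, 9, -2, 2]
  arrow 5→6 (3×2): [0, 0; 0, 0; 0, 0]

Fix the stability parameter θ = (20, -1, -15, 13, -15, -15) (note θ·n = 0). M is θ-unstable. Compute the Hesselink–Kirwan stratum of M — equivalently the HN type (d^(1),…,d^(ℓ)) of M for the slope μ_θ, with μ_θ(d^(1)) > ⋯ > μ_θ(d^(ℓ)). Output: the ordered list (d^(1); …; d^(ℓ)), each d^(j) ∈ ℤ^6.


Interval decomposition of M: I[1,1], I[1,4], I[2,2], I[4,4], I[4,5]^2, I[6,6]^3.
HN type (ℓ=5): μ^(1)=20; μ^(2)=13; μ^(3)=4/3; μ^(4)=-1; μ^(5)=-15

((1, 0, 0, 0, 0, 0); (0, 0, 0, 2, 0, 0); (1, 1, 1, 0, 0, 0); (0, 1, 0, 2, 2, 0); (0, 0, 0, 0, 0, 3))


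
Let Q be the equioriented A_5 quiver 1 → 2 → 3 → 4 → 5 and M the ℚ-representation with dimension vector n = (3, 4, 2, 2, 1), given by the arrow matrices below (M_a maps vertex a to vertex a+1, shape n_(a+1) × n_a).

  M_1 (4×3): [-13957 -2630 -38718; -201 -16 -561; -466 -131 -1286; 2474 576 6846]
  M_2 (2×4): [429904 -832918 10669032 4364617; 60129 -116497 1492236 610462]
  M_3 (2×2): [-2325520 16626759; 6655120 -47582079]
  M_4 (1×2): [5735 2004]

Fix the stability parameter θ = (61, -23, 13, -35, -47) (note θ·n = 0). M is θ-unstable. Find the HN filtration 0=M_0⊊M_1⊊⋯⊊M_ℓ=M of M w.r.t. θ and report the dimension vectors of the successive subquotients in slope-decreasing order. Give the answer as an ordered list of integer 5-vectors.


Barcode: M ≅ I[1,2]^2, I[1,5], I[2,3], I[4,4]. HN layers by μ_θ (5 steps, strictly decreasing):
  μ^(1)=19; μ^(2)=13; μ^(3)=-31/5; μ^(4)=-23; μ^(5)=-35

((2, 2, 0, 0, 0); (0, 0, 1, 0, 0); (1, 1, 1, 1, 1); (0, 1, 0, 0, 0); (0, 0, 0, 1, 0))


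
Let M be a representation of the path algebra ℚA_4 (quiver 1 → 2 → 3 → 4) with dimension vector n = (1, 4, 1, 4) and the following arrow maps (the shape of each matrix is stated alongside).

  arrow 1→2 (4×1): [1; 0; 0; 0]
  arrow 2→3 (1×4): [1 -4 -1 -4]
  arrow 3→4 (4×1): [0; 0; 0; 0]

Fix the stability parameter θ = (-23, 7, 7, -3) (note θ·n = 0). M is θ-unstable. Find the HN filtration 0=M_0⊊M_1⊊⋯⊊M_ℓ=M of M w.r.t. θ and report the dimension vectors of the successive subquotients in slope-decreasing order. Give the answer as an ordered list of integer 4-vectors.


Barcode: M ≅ I[1,3], I[2,2]^3, I[4,4]^4. HN layers by μ_θ (3 steps, strictly decreasing):
  μ^(1)=7; μ^(2)=-3; μ^(3)=-23

((0, 4, 1, 0); (0, 0, 0, 4); (1, 0, 0, 0))


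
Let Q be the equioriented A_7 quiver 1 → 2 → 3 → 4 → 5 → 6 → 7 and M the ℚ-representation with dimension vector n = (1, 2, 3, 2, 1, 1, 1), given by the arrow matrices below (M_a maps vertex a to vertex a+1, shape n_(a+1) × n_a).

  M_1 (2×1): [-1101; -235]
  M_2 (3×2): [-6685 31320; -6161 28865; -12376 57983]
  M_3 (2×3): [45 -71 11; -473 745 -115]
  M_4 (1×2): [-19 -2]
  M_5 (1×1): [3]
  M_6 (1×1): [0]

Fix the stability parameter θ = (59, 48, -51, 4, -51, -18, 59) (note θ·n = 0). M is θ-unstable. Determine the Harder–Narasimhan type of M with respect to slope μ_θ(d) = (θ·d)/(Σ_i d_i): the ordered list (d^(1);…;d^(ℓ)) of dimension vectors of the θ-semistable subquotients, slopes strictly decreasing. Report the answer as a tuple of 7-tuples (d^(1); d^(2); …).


Via rank(M_{q-1}∘⋯∘M_p): M ≅ I[1,3], I[2,6], I[3,4], I[7,7].
μ_θ-semistable layers: μ^(1)=59; μ^(2)=56/3; μ^(3)=4; μ^(4)=-68/5; μ^(5)=-51

((0, 0, 0, 0, 0, 0, 1); (1, 1, 1, 0, 0, 0, 0); (0, 0, 0, 1, 0, 0, 0); (0, 1, 1, 1, 1, 1, 0); (0, 0, 1, 0, 0, 0, 0))


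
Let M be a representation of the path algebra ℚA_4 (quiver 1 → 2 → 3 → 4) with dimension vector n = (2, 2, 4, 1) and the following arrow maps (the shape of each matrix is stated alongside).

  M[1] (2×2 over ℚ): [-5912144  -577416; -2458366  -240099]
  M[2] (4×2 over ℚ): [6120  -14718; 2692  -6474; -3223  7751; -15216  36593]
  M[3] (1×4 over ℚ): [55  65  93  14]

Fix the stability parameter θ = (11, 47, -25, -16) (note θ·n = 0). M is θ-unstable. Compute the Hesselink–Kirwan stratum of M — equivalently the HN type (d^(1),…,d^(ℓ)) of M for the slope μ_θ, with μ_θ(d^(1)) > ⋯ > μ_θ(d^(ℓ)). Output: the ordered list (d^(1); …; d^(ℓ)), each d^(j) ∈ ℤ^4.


Interval decomposition of M: I[1,1], I[1,4], I[2,3], I[3,3]^2.
HN type (ℓ=3): μ^(1)=11; μ^(2)=17/4; μ^(3)=-25

((1, 1, 1, 0); (1, 1, 1, 1); (0, 0, 2, 0))


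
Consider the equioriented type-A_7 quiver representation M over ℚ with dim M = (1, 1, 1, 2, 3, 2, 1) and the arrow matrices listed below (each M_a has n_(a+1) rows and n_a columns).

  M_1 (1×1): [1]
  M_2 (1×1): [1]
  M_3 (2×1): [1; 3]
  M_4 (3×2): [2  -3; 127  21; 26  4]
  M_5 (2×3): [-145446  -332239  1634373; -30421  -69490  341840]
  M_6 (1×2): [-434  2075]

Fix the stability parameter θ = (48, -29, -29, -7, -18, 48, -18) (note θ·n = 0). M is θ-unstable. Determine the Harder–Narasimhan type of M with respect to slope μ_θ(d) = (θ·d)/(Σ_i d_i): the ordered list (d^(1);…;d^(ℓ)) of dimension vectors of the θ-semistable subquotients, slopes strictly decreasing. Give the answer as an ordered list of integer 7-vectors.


Interval decomposition of M: I[1,7], I[4,6], I[5,5].
HN type (ℓ=5): μ^(1)=48; μ^(2)=15; μ^(3)=-7; μ^(4)=-25/2; μ^(5)=-18

((0, 0, 0, 0, 0, 1, 0); (0, 0, 0, 0, 0, 1, 1); (1, 1, 1, 1, 1, 0, 0); (0, 0, 0, 1, 1, 0, 0); (0, 0, 0, 0, 1, 0, 0))


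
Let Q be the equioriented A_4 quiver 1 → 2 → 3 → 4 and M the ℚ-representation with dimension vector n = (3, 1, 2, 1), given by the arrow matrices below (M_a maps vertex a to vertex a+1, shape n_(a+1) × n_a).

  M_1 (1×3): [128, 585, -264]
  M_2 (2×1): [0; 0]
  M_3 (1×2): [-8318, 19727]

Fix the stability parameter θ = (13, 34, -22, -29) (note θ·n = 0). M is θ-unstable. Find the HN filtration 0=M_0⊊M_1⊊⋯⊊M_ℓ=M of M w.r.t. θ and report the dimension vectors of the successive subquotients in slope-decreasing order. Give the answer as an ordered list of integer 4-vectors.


Via rank(M_{q-1}∘⋯∘M_p): M ≅ I[1,1]^2, I[1,2], I[3,3], I[3,4].
μ_θ-semistable layers: μ^(1)=34; μ^(2)=13; μ^(3)=-22; μ^(4)=-51/2

((0, 1, 0, 0); (3, 0, 0, 0); (0, 0, 1, 0); (0, 0, 1, 1))


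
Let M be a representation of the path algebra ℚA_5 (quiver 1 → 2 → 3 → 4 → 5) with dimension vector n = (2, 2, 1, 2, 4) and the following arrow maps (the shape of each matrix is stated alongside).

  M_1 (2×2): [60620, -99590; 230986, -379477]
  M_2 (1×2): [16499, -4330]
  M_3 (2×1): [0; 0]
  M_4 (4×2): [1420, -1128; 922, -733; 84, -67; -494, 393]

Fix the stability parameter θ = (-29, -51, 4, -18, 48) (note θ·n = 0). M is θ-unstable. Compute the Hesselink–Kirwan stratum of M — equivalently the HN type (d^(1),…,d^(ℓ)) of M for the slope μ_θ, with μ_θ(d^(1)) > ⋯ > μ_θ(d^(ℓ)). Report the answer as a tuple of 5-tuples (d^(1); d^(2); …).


Via rank(M_{q-1}∘⋯∘M_p): M ≅ I[1,1], I[1,2], I[2,3], I[4,5]^2, I[5,5]^2.
μ_θ-semistable layers: μ^(1)=48; μ^(2)=4; μ^(3)=-18; μ^(4)=-29; μ^(5)=-40; μ^(6)=-51

((0, 0, 0, 0, 4); (0, 0, 1, 0, 0); (0, 0, 0, 2, 0); (1, 0, 0, 0, 0); (1, 1, 0, 0, 0); (0, 1, 0, 0, 0))


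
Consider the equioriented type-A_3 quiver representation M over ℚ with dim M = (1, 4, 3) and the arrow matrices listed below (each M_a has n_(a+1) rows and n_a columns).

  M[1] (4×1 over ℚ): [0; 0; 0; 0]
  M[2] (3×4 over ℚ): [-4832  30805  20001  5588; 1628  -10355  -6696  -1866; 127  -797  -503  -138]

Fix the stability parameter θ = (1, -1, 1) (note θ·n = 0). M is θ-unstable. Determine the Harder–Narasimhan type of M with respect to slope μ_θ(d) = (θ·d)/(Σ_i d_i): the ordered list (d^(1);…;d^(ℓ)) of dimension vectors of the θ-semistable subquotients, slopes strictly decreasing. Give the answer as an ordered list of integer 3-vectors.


Interval decomposition of M: I[1,1], I[2,2], I[2,3]^3.
HN type (ℓ=2): μ^(1)=1; μ^(2)=-1

((1, 0, 3); (0, 4, 0))


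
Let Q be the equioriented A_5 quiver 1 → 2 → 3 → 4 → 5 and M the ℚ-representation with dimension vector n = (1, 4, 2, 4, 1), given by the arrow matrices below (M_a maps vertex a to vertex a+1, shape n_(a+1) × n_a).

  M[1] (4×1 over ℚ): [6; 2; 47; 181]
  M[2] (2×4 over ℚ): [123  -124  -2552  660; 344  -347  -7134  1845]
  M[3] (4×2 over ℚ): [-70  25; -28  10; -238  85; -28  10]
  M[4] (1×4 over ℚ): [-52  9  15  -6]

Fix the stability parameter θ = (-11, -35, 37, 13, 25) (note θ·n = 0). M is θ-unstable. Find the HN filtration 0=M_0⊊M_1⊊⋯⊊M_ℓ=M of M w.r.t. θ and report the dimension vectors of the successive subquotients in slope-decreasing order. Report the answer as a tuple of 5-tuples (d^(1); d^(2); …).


Via rank(M_{q-1}∘⋯∘M_p): M ≅ I[1,5], I[2,2]^2, I[2,3], I[4,4]^3.
μ_θ-semistable layers: μ^(1)=37; μ^(2)=25; μ^(3)=13; μ^(4)=-23; μ^(5)=-35

((0, 0, 1, 0, 0); (0, 0, 1, 1, 1); (0, 0, 0, 3, 0); (1, 1, 0, 0, 0); (0, 3, 0, 0, 0))


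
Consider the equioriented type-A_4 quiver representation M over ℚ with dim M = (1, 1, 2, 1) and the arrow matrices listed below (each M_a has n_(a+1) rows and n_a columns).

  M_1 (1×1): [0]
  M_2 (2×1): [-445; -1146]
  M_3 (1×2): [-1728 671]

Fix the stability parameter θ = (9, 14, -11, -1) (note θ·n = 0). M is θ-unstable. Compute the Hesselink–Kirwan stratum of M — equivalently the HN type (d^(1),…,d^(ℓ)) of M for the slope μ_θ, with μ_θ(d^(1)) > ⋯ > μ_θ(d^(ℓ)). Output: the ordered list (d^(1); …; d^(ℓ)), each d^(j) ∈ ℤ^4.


Interval decomposition of M: I[1,1], I[2,4], I[3,3].
HN type (ℓ=3): μ^(1)=9; μ^(2)=2/3; μ^(3)=-11

((1, 0, 0, 0); (0, 1, 1, 1); (0, 0, 1, 0))


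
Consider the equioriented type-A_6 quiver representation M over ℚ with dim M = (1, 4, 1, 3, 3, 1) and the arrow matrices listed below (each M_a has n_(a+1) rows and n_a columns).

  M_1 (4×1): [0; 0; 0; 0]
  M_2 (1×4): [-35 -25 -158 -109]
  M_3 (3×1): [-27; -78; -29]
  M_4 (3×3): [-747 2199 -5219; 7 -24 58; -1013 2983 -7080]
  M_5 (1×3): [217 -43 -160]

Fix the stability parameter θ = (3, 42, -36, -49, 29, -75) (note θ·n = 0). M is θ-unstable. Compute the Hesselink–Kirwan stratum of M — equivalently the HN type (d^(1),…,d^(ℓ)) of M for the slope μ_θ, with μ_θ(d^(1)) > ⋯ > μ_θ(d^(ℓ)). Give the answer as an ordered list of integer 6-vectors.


Barcode: M ≅ I[1,1], I[2,2]^3, I[2,6], I[4,5]^2. HN layers by μ_θ (5 steps, strictly decreasing):
  μ^(1)=42; μ^(2)=29; μ^(3)=3; μ^(4)=-89/5; μ^(5)=-49

((0, 3, 0, 0, 0, 0); (0, 0, 0, 0, 2, 0); (1, 0, 0, 0, 0, 0); (0, 1, 1, 1, 1, 1); (0, 0, 0, 2, 0, 0))


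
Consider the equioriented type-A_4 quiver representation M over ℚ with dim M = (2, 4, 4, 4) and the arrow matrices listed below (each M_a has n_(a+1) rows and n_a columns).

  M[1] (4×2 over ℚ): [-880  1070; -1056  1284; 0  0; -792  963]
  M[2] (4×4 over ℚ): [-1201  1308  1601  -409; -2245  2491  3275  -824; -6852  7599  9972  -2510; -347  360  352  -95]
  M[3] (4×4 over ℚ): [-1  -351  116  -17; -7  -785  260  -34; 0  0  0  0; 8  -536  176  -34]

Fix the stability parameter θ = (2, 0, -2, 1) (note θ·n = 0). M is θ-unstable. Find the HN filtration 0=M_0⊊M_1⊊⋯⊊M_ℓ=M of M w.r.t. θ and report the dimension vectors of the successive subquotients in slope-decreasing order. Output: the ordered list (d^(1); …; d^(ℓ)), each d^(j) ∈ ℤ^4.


Interval decomposition of M: I[1,1], I[1,4], I[2,3]^2, I[2,4], I[4,4]^2.
HN type (ℓ=4): μ^(1)=2; μ^(2)=1; μ^(3)=0; μ^(4)=-1

((1, 0, 0, 0); (0, 0, 0, 4); (1, 1, 1, 0); (0, 3, 3, 0))


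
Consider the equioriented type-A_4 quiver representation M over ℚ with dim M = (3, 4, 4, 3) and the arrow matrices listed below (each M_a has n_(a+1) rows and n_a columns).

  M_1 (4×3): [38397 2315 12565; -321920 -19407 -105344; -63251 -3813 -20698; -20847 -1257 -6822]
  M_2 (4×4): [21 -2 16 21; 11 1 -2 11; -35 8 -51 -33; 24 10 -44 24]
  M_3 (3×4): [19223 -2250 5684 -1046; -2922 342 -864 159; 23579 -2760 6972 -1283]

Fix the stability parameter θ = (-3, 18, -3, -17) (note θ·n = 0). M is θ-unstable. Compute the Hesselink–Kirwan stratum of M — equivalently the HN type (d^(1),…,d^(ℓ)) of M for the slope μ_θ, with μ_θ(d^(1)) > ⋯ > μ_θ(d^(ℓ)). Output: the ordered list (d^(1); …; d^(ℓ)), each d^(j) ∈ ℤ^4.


Barcode: M ≅ I[1,3]^2, I[1,4], I[2,2], I[3,4], I[4,4]. HN layers by μ_θ (6 steps, strictly decreasing):
  μ^(1)=18; μ^(2)=15/2; μ^(3)=-2/3; μ^(4)=-3; μ^(5)=-10; μ^(6)=-17

((0, 1, 0, 0); (0, 2, 2, 0); (0, 1, 1, 1); (3, 0, 0, 0); (0, 0, 1, 1); (0, 0, 0, 1))


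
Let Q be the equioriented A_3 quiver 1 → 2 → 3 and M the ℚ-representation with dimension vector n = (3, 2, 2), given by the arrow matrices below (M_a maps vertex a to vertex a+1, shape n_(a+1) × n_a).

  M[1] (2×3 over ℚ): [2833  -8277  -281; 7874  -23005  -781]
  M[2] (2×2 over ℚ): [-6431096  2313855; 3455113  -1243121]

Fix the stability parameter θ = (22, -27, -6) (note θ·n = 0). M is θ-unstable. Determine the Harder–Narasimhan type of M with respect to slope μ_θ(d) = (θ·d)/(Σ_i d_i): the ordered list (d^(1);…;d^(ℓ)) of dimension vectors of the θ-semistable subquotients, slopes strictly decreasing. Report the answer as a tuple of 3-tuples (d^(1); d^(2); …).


Interval decomposition of M: I[1,1], I[1,3]^2.
HN type (ℓ=2): μ^(1)=22; μ^(2)=-11/3

((1, 0, 0); (2, 2, 2))


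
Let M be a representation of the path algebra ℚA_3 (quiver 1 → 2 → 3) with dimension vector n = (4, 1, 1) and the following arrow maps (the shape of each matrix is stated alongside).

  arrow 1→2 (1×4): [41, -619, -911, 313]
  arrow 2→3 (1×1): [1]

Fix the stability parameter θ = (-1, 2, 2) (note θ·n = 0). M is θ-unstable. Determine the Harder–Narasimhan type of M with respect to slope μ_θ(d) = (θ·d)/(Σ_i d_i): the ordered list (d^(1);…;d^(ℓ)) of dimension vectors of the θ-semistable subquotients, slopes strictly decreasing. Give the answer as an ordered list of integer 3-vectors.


Interval decomposition of M: I[1,1]^3, I[1,3].
HN type (ℓ=2): μ^(1)=2; μ^(2)=-1

((0, 1, 1); (4, 0, 0))


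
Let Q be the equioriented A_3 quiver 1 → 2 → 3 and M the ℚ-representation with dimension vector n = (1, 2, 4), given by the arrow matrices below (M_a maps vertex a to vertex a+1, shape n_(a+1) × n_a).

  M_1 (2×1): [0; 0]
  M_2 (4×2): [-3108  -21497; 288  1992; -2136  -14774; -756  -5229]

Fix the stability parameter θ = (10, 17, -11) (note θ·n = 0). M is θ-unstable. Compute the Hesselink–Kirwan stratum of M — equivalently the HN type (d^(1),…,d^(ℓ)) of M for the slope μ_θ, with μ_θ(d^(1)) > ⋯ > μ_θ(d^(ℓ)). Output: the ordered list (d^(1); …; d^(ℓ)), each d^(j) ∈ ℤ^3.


Via rank(M_{q-1}∘⋯∘M_p): M ≅ I[1,1], I[2,2], I[2,3], I[3,3]^3.
μ_θ-semistable layers: μ^(1)=17; μ^(2)=10; μ^(3)=3; μ^(4)=-11

((0, 1, 0); (1, 0, 0); (0, 1, 1); (0, 0, 3))


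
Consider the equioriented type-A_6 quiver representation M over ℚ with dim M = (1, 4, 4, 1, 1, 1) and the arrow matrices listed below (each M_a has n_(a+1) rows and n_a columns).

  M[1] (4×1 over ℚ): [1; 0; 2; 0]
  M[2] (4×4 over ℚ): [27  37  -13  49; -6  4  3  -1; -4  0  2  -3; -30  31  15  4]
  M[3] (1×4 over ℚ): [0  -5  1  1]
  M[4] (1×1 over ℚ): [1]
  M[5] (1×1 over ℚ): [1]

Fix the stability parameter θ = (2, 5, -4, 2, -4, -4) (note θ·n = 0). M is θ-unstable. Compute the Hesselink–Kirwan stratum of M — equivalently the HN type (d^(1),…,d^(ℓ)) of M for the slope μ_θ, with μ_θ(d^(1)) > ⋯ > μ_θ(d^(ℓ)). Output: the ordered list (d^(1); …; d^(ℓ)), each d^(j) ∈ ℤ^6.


Via rank(M_{q-1}∘⋯∘M_p): M ≅ I[1,3], I[2,3]^2, I[2,6].
μ_θ-semistable layers: μ^(1)=1; μ^(2)=1/2; μ^(3)=-1

((1, 1, 1, 0, 0, 0); (0, 2, 2, 0, 0, 0); (0, 1, 1, 1, 1, 1))


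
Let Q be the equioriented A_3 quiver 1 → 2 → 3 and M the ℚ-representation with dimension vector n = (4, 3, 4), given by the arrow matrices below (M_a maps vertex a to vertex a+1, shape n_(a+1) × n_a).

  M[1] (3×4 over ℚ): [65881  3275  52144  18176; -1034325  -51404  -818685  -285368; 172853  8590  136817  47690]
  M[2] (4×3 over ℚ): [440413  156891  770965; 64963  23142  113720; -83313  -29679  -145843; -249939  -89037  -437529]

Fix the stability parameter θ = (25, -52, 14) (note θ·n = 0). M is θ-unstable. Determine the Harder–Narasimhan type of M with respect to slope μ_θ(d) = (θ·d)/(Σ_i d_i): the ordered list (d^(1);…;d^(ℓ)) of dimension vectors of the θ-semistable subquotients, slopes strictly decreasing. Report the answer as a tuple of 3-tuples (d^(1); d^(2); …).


Via rank(M_{q-1}∘⋯∘M_p): M ≅ I[1,1], I[1,3]^3, I[3,3].
μ_θ-semistable layers: μ^(1)=25; μ^(2)=14; μ^(3)=-27/2

((1, 0, 0); (0, 0, 4); (3, 3, 0))


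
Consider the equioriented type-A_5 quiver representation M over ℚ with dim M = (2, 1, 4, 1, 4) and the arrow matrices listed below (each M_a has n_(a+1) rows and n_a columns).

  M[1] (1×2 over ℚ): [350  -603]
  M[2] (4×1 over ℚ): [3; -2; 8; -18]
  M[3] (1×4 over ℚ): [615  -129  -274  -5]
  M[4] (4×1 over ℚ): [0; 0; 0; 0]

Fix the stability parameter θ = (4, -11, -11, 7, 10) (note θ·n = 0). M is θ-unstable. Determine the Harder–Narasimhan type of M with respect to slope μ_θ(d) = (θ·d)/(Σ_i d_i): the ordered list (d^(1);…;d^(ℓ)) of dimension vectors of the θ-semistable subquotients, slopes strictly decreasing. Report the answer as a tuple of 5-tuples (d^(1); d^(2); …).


Interval decomposition of M: I[1,1], I[1,4], I[3,3]^3, I[5,5]^4.
HN type (ℓ=5): μ^(1)=10; μ^(2)=7; μ^(3)=4; μ^(4)=-6; μ^(5)=-11

((0, 0, 0, 0, 4); (0, 0, 0, 1, 0); (1, 0, 0, 0, 0); (1, 1, 1, 0, 0); (0, 0, 3, 0, 0))


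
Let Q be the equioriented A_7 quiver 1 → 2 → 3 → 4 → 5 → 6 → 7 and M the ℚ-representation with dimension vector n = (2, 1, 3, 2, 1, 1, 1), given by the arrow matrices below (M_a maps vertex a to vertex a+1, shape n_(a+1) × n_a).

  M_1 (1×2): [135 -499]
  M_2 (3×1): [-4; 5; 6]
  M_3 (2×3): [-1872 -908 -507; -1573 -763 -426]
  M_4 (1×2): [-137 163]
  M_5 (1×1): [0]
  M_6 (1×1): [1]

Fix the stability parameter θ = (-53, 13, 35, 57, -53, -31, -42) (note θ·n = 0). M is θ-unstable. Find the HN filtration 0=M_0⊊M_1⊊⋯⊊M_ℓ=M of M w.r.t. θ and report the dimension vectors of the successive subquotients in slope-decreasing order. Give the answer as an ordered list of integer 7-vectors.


Via rank(M_{q-1}∘⋯∘M_p): M ≅ I[1,1], I[1,5], I[3,3], I[3,4], I[6,7].
μ_θ-semistable layers: μ^(1)=57; μ^(2)=35; μ^(3)=13; μ^(4)=-73/2; μ^(5)=-53

((0, 0, 0, 1, 0, 0, 0); (0, 0, 2, 0, 0, 0, 0); (0, 1, 1, 1, 1, 0, 0); (0, 0, 0, 0, 0, 1, 1); (2, 0, 0, 0, 0, 0, 0))


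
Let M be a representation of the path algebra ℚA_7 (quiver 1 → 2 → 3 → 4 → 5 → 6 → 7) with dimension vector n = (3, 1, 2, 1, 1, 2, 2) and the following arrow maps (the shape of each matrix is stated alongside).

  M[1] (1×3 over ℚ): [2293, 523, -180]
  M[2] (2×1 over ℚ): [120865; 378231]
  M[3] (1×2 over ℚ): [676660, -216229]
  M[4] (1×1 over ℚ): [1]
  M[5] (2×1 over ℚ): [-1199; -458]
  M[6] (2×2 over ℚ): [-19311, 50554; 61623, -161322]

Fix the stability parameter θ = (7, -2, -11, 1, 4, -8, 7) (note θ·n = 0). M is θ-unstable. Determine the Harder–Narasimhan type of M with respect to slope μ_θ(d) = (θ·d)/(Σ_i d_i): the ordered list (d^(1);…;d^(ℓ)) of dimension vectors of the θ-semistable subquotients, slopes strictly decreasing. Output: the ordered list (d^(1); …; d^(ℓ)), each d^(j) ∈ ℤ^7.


Barcode: M ≅ I[1,1]^2, I[1,7], I[3,3], I[6,6], I[7,7]. HN layers by μ_θ (5 steps, strictly decreasing):
  μ^(1)=7; μ^(2)=-1; μ^(3)=-2; μ^(4)=-8; μ^(5)=-11

((2, 0, 0, 0, 0, 0, 2); (0, 0, 0, 1, 1, 1, 0); (1, 1, 1, 0, 0, 0, 0); (0, 0, 0, 0, 0, 1, 0); (0, 0, 1, 0, 0, 0, 0))


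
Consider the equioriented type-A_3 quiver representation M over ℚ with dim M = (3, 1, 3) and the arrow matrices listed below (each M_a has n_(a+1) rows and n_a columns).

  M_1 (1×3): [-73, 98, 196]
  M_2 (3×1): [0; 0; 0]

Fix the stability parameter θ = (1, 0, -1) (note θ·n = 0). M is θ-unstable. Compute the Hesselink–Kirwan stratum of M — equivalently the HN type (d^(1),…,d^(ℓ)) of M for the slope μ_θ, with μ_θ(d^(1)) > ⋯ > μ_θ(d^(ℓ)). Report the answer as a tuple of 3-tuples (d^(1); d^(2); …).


Interval decomposition of M: I[1,1]^2, I[1,2], I[3,3]^3.
HN type (ℓ=3): μ^(1)=1; μ^(2)=1/2; μ^(3)=-1

((2, 0, 0); (1, 1, 0); (0, 0, 3))


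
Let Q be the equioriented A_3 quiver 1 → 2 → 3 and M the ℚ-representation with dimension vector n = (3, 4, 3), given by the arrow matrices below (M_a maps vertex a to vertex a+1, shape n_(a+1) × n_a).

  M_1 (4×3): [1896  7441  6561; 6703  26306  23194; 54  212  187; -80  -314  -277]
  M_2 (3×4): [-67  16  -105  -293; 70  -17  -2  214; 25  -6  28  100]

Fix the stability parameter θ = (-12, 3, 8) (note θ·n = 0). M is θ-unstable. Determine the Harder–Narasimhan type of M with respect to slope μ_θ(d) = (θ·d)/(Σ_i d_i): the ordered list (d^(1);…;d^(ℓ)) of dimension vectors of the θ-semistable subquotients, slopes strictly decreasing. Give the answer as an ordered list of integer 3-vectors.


Barcode: M ≅ I[1,3]^3, I[2,2]. HN layers by μ_θ (3 steps, strictly decreasing):
  μ^(1)=8; μ^(2)=3; μ^(3)=-12

((0, 0, 3); (0, 4, 0); (3, 0, 0))


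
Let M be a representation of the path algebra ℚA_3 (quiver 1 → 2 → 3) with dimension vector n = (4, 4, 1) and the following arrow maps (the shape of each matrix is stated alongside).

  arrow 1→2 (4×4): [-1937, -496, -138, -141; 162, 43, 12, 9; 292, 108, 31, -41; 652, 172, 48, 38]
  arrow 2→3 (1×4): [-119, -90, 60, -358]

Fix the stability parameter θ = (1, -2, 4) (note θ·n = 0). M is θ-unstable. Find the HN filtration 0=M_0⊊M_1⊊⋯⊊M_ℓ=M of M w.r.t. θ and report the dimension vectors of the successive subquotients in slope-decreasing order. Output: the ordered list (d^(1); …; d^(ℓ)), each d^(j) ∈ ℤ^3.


Via rank(M_{q-1}∘⋯∘M_p): M ≅ I[1,2]^3, I[1,3].
μ_θ-semistable layers: μ^(1)=4; μ^(2)=-1/2

((0, 0, 1); (4, 4, 0))


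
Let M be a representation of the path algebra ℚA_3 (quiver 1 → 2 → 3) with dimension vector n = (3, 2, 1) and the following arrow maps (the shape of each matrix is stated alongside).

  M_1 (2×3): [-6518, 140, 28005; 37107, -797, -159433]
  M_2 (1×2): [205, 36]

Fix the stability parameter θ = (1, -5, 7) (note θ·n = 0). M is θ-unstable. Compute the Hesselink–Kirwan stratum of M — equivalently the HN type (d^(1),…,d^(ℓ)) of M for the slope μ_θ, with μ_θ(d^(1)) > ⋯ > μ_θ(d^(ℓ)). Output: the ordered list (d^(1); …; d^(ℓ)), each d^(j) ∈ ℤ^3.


Barcode: M ≅ I[1,1], I[1,2], I[1,3]. HN layers by μ_θ (3 steps, strictly decreasing):
  μ^(1)=7; μ^(2)=1; μ^(3)=-2

((0, 0, 1); (1, 0, 0); (2, 2, 0))


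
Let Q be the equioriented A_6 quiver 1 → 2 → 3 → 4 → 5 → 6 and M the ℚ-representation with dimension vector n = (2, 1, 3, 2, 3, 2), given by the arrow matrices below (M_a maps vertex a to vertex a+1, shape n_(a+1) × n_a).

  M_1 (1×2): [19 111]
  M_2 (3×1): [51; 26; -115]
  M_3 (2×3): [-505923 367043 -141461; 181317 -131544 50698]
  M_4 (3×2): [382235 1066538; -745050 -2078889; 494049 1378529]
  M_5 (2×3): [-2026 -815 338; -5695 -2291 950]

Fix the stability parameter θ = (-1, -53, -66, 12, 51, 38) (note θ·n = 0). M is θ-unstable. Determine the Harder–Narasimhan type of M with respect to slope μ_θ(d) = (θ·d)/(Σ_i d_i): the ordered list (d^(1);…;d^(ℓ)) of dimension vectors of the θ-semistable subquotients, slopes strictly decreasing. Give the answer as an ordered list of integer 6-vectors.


Barcode: M ≅ I[1,1], I[1,6], I[3,3], I[3,6], I[5,5]. HN layers by μ_θ (6 steps, strictly decreasing):
  μ^(1)=51; μ^(2)=89/2; μ^(3)=12; μ^(4)=-1; μ^(5)=-40; μ^(6)=-66

((0, 0, 0, 0, 1, 0); (0, 0, 0, 0, 2, 2); (0, 0, 0, 2, 0, 0); (1, 0, 0, 0, 0, 0); (1, 1, 1, 0, 0, 0); (0, 0, 2, 0, 0, 0))
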